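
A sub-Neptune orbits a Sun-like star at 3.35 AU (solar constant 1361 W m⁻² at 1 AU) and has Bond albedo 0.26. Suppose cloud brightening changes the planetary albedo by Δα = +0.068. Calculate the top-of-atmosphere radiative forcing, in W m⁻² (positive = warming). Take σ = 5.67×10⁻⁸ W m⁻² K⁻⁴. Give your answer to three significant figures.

-2.06 W m⁻²

By the inverse-square law, S = 1361/3.35² = 121.3 W m⁻².
The change in absorbed flux is Δ[S(1−α)/4] = −SΔα/4 = -2.062 W m⁻².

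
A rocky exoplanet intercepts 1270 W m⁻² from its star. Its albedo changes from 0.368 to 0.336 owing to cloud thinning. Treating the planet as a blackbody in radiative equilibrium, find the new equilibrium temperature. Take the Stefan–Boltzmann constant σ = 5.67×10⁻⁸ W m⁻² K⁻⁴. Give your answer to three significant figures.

247 K

New equilibrium: T₂ = [(1−0.336)·1270/(4σ)]^(1/4) = 246.9 K.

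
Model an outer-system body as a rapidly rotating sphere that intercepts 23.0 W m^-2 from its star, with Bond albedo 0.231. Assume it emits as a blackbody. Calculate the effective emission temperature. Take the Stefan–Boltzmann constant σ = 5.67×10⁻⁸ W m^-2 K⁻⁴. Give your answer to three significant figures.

94.0 K

Averaging over the sphere, the absorbed flux is S(1−α)/4 = 4.422 W m^-2.
Balancing against σT⁴: T = (4.422/5.67×10⁻⁸)^(1/4) = 93.97 K.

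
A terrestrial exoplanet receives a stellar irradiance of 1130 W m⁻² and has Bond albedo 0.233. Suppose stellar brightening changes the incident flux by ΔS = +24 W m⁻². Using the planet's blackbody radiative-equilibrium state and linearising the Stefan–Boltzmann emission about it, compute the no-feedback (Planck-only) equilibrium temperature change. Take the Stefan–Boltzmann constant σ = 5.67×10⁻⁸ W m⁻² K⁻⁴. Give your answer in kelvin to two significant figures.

Reference equilibrium: T_e = [S(1−α)/(4σ)]^(1/4) = 248.6 K.
Only a fraction (1−α) is absorbed and it's spread over 4πR², so ΔF = (1−α)ΔS/4 = 4.602 W m⁻².
Planck response: λ_P = 4σT_e³ = 4·5.67×10⁻⁸·(248.6)³ = 3.486 W m⁻²/K.
Hence the no-feedback warming is ΔF/(4σT_e³) = 1.32 K.

1.3 K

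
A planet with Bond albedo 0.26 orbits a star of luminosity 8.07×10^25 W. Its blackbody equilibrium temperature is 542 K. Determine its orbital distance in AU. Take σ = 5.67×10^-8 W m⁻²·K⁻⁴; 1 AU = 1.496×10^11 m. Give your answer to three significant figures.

0.104 AU

The flux needed for this T is 4σT⁴/(1−0.26) = 26450 W m⁻².
Then d = [L/(4πS)]^(1/2) = 1.558×10^10 m, i.e. 0.1042 AU.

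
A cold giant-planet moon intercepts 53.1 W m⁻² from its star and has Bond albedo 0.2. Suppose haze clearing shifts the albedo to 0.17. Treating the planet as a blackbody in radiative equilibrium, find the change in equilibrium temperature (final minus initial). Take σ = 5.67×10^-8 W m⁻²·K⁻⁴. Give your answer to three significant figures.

With α = 0.2, T₁ = 117.0 K.
With α = 0.17, T₂ = 118.1 K.
Change: 118.1 − 117.0 = 1.082 K.

1.08 K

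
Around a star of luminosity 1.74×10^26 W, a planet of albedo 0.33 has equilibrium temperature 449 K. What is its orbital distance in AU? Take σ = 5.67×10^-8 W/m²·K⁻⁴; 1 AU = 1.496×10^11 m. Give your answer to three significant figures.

The flux needed for this T is 4σT⁴/(1−0.33) = 13760 W/m².
S = L/(4πd²) → d = √(L/4πS) = √(1.74×10^26/(4π·13760)) = 3.172×10^10 m = 0.2121 AU.

0.212 AU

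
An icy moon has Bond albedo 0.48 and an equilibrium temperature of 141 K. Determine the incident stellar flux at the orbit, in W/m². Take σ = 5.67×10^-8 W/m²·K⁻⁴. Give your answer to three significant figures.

172 W/m²

From S(1−α)/4 = σT⁴: S = 4σT⁴/(1−α).
σT⁴ = 5.67×10⁻⁸·(141)⁴ = 22.41 W/m².
So S = 4×22.41/(1−0.48) = 172.4 W/m².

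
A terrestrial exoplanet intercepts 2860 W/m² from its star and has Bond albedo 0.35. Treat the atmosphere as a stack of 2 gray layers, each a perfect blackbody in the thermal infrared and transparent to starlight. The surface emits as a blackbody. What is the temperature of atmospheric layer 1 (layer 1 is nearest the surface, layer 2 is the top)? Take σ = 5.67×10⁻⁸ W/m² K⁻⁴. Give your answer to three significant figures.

The effective emission temperature is T_e = [S(1−α)/(4σ)]^¼ = 300.9 K.
Each opaque layer satisfies 2T_j⁴ = T_{j−1}⁴ + T_{j+1}⁴, giving T_k⁴ = (N+1−k)T_e⁴.
T_1 = (2)^(1/4)·300.9 = 357.8 K.

358 K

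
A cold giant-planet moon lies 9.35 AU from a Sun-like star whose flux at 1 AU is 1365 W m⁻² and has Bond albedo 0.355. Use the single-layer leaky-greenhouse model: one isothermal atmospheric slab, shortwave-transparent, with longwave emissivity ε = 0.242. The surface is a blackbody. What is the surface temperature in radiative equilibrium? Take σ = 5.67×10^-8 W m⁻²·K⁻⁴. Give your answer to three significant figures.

Irradiance scales as 1/d², so S = 1365 W m⁻² × (1/9.35)² = 15.61 W m⁻².
Effective emission temperature (TOA balance): σT_e⁴ = S(1−α)/4 = 2.518 W m⁻² → T_e = 81.63 K.
For a single slab of emissivity ε, T_s⁴ = 2T_e⁴/(2−ε); thus T_s = 81.63·(1.138)^(1/4) = 84.31 K.

84.3 K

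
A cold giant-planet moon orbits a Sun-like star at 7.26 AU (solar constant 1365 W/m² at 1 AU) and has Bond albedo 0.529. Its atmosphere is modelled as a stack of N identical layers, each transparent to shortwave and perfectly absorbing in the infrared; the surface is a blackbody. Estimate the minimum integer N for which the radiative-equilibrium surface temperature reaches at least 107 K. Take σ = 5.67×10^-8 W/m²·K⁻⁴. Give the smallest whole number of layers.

2

By the inverse-square law, S = 1365/7.26² = 25.90 W/m².
OLR = S(1−α)/4 = 3.049 W/m²; the top layer radiates at T_e = 85.64 K.
T_s = (N+1)^(1/4)·T_e ≥ 107 K requires N+1 ≥ (T_s/T_e)⁴ = (107/85.64)⁴ = 2.437.
Rounding up, N = 2.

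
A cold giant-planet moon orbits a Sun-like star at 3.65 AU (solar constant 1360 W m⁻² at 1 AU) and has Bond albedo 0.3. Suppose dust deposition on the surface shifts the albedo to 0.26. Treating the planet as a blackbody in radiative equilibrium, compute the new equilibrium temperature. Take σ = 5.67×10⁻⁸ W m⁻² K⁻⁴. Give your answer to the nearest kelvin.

135 K

Flux at the orbit: S = 1360/(3.65)² = 102.1 W m⁻².
With the new albedo, S(1−α₂)/4 = 18.89 W m⁻², so T₂ = 135.1 K.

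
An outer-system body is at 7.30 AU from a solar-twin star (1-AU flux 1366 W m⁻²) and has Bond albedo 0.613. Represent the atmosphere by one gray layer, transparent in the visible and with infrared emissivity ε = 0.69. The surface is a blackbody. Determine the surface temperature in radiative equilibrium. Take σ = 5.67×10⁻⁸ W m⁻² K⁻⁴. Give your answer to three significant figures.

90.4 kelvin

Flux at the orbit: S = 1366/(7.30)² = 25.63 W m⁻².
Effective emission temperature (TOA balance): σT_e⁴ = S(1−α)/4 = 2.480 W m⁻² → T_e = 81.32 K.
Surface balance with a leaky layer gives σT_s⁴ = σT_e⁴·2/(2−ε), so T_s = T_e·[2/(2−0.69)]^(1/4) = 90.40 K.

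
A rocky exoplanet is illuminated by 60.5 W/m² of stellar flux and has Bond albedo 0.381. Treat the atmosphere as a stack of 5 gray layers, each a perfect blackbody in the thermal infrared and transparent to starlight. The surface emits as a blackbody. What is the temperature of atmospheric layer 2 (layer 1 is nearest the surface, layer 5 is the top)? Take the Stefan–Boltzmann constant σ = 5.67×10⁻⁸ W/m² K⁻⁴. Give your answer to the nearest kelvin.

The effective emission temperature is T_e = [S(1−α)/(4σ)]^¼ = 113.4 K.
The net upward flux σT_e⁴ is constant between every pair of levels, so T_k⁴ = (N+1−k)T_e⁴.
T_2 = (4)^(1/4)·113.4 = 160.3 K.

160 K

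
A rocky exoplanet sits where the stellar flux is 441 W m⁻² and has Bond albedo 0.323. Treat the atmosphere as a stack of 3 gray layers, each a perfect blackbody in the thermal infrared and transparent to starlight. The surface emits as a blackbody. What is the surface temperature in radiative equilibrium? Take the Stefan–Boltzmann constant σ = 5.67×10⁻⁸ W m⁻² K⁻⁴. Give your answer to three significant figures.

269 K

OLR = S(1−α)/4 = 74.64 W m⁻²; the top layer radiates at T_e = 190.5 K.
With N = 3 opaque layers, T_s = (N+1)^(1/4)·T_e = 4^(1/4)·190.5 = 269.4 K.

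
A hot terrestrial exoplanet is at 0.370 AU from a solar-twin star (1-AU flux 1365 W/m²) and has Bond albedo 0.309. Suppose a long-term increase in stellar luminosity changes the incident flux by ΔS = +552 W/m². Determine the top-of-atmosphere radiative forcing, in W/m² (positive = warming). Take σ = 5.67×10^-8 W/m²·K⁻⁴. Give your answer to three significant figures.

95.4 W/m²

Irradiance scales as 1/d², so S = 1365 W/m² × (1/0.370)² = 9971 W/m².
ΔF = Δ[S(1−α)]/4 = (1−0.309)·+552/4 = 95.36 W/m².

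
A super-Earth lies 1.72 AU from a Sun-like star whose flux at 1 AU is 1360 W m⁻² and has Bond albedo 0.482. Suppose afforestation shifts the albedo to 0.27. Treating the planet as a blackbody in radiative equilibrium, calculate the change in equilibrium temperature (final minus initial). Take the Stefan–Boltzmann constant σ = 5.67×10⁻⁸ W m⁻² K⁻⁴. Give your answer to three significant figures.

Irradiance scales as 1/d², so S = 1360 W m⁻² × (1/1.72)² = 459.7 W m⁻².
Before: T₁ = [459.7·0.518/(4σ)]^(1/4) = 180.0 K.
With α = 0.27, T₂ = 196.1 K.
Change: 196.1 − 180.0 = 16.12 K.

16.1 kelvin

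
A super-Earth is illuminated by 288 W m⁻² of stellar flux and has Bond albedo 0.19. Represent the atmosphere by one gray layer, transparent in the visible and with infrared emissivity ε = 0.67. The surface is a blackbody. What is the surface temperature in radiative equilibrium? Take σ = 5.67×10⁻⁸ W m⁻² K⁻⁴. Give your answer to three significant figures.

At the top of the atmosphere, σT_e⁴ = S(1−α)/4 = 58.32 W m⁻², giving T_e = 179.1 K.
For a single slab of emissivity ε, T_s⁴ = 2T_e⁴/(2−ε); thus T_s = 179.1·(1.504)^(1/4) = 198.3 K.

198 kelvin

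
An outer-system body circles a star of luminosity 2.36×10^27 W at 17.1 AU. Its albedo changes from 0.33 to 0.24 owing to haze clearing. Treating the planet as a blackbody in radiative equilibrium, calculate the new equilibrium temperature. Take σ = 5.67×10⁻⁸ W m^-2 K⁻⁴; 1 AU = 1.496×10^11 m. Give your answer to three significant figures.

Orbital distance: d = 17.1 AU = 2.558×10^12 m.
S = L/(4πd²) = 28.70 W m^-2.
T₂ = [S(1−α₂)/(4σ)]^(1/4) = [28.70·0.76/(4σ)]^(1/4) = 99.03 K.

99.0 kelvin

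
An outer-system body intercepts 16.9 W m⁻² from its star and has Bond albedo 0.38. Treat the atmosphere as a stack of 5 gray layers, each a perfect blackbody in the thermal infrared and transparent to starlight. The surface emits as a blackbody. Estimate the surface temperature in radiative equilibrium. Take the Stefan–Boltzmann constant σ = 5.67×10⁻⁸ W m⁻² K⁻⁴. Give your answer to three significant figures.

The effective emission temperature is T_e = [S(1−α)/(4σ)]^¼ = 82.44 K.
Layer-by-layer balance gives σT_s⁴ = (N+1)σT_e⁴, so T_s = 6^¼·82.44 = 129.0 K.

129 kelvin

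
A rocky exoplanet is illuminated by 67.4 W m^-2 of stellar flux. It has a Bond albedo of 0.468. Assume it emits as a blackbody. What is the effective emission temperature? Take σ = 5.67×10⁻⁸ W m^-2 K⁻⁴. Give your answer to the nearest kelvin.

112 K

The planet absorbs (1−α)S over its disc πR² and re-emits over 4πR², so the mean absorbed flux is (1−0.468)·67.40/4 = 8.964 W m^-2.
In equilibrium σT⁴ equals this, so T = 112.1 K.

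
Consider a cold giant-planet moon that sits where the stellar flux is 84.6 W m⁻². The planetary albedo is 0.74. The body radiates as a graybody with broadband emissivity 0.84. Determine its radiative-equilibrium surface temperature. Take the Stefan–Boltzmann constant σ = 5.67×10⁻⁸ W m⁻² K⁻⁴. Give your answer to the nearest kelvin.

104 K

Averaging over the sphere, the absorbed flux is S(1−α)/4 = 5.499 W m⁻².
Radiative balance εσT⁴ = 5.499 gives T = [5.499/(0.84·σ)]^(1/4) = 103.7 K.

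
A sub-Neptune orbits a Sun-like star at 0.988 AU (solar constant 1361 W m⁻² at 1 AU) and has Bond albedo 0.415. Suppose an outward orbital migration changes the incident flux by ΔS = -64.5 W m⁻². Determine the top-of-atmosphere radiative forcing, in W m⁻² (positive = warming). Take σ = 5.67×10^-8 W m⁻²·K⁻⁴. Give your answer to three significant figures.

-9.43 W m⁻²

Irradiance scales as 1/d², so S = 1361 W m⁻² × (1/0.988)² = 1394 W m⁻².
Only a fraction (1−α) is absorbed and it's spread over 4πR², so ΔF = (1−α)ΔS/4 = -9.433 W m⁻².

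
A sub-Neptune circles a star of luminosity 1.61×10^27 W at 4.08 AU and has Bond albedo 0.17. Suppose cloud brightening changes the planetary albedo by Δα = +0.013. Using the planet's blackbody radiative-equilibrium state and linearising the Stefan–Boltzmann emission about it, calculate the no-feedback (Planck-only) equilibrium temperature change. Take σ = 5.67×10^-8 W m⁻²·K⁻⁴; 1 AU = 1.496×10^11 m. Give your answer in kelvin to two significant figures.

d = 4.08 × 1.496×10^11 m = 6.104×10^11 m.
Flux at the orbit: S = L/(4πd²) = 1.61×10^27/(4π·(6.10×10^11)²) = 343.9 W m⁻².
Unperturbed T_e = [343.9·(1−0.17)/(4σ)]^¼ = 188.4 K.
TOA radiative forcing: ΔF = −S·Δα/4 = −343.9·(+0.013)/4 = -1.118 W m⁻².
The Planck feedback parameter is 4σT_e³ = 1.515 W m⁻²/K.
Hence the no-feedback warming is ΔF/(4σT_e³) = -0.738 K.

-0.74 K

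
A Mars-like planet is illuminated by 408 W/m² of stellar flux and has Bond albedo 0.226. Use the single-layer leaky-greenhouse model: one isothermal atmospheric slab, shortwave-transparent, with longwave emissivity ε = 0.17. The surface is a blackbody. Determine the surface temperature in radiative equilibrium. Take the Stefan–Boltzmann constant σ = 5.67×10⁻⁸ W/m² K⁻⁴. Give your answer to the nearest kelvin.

198 K

The planet radiates to space at T_e = [S(1−α)/(4σ)]^(1/4) = 193.2 K.
For a single slab of emissivity ε, T_s⁴ = 2T_e⁴/(2−ε); thus T_s = 193.2·(1.093)^(1/4) = 197.5 K.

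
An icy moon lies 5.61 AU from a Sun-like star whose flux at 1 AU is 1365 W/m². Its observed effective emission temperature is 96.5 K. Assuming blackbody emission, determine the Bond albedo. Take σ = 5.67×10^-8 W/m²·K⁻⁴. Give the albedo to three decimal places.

Irradiance scales as 1/d², so S = 1365 W/m² × (1/5.61)² = 43.37 W/m².
From σT⁴ = S(1−α)/4 we invert for α: 1−α = 4σT⁴/S.
σT⁴ = 4.917 W/m², so 4σT⁴ = 19.67 W/m².
Hence α = 1 − 19.67/43.37 = 0.5465.

0.547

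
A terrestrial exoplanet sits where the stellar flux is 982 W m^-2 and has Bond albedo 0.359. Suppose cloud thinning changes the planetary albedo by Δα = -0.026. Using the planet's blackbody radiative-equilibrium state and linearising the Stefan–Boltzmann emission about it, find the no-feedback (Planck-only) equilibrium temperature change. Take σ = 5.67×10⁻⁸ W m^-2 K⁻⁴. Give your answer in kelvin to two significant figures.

The baseline emission temperature is T_e = 229.5 K.
The change in absorbed flux is Δ[S(1−α)/4] = −SΔα/4 = 6.383 W m^-2.
Planck response: λ_P = 4σT_e³ = 4·5.67×10⁻⁸·(229.5)³ = 2.742 W m^-2/K.
ΔT₀ = ΔF/λ_P = 6.383/2.742 = 2.33 K.

2.3 K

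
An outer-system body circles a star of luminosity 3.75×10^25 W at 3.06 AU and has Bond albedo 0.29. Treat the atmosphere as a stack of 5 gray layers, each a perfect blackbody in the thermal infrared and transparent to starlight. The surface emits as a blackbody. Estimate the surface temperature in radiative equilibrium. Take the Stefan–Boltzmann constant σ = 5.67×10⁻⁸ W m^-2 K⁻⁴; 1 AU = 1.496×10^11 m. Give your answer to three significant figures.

Orbital distance: d = 3.06 AU = 4.578×10^11 m.
Flux at the orbit: S = L/(4πd²) = 3.75×10^25/(4π·(4.58×10^11)²) = 14.24 W m^-2.
The effective emission temperature is T_e = [S(1−α)/(4σ)]^¼ = 81.71 K.
With N = 5 opaque layers, T_s = (N+1)^(1/4)·T_e = 6^(1/4)·81.71 = 127.9 K.

128 K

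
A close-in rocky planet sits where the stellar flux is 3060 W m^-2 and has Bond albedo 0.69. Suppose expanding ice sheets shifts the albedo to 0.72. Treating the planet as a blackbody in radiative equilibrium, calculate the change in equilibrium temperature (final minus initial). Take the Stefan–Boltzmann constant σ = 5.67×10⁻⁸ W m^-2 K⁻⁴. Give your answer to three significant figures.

-6.39 K

Before: T₁ = [3060·0.31/(4σ)]^(1/4) = 254.3 K.
After:  T₂ = [3060·0.28/(4σ)]^(1/4) = 247.9 K.
ΔT = T₂ − T₁ = -6.389 K.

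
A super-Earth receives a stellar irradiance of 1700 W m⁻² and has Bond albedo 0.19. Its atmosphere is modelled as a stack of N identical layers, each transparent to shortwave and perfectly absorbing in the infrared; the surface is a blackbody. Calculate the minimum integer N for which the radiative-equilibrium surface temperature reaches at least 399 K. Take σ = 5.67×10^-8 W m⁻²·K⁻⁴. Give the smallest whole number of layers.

4

Top-of-atmosphere balance: σT_e⁴ = S(1−α)/4 = 344.2 W m⁻² → T_e = 279.1 K.
Since T_s⁴ = (N+1)T_e⁴, we need N ≥ (T_s/T_e)⁴ − 1 = 3.174.
So N ≥ 3.174; the smallest integer is N = 4.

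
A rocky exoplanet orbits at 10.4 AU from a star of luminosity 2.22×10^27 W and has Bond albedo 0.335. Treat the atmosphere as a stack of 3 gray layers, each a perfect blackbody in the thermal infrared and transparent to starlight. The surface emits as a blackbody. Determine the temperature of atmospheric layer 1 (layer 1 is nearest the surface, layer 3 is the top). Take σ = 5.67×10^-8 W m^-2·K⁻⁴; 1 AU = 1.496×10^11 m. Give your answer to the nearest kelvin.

Orbital distance: d = 10.4 AU = 1.556×10^12 m.
Flux at the orbit: S = L/(4πd²) = 2.22×10^27/(4π·(1.56×10^12)²) = 72.98 W m^-2.
Top-of-atmosphere balance: σT_e⁴ = S(1−α)/4 = 12.13 W m^-2 → T_e = 120.9 K.
The net upward flux σT_e⁴ is constant between every pair of levels, so T_k⁴ = (N+1−k)T_e⁴.
T_1 = (3)^(1/4)·120.9 = 159.2 K.

159 K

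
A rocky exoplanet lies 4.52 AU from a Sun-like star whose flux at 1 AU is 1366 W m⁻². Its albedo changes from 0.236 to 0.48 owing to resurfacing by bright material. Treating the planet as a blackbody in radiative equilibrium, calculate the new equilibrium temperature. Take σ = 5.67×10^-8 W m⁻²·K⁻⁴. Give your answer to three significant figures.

By the inverse-square law, S = 1366/4.52² = 66.86 W m⁻².
With the new albedo, S(1−α₂)/4 = 8.692 W m⁻², so T₂ = 111.3 K.

111 K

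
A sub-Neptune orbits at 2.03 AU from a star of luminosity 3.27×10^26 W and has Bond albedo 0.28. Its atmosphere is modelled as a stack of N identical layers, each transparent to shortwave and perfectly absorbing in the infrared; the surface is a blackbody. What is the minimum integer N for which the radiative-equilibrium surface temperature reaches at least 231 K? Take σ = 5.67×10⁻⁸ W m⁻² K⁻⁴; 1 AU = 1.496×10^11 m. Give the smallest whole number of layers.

Orbital distance: d = 2.03 AU = 3.037×10^11 m.
Flux at the orbit: S = L/(4πd²) = 3.27×10^26/(4π·(3.04×10^11)²) = 282.2 W m⁻².
Top-of-atmosphere balance: σT_e⁴ = S(1−α)/4 = 50.79 W m⁻² → T_e = 173.0 K.
Need (N+1)T_e⁴ ≥ T_s⁴, i.e. N+1 ≥ (231/173.0)⁴ = 3.179.
So N ≥ 2.179; the smallest integer is N = 3.

3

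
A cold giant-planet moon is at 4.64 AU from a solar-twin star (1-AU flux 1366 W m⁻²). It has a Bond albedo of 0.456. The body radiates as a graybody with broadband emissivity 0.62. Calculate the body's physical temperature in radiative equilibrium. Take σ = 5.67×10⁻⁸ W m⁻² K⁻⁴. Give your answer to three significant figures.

125 K

Irradiance scales as 1/d², so S = 1366 W m⁻² × (1/4.64)² = 63.45 W m⁻².
The planet absorbs (1−α)S over its disc πR² and re-emits over 4πR², so the mean absorbed flux is (1−0.456)·63.45/4 = 8.629 W m⁻².
Equating to εσT⁴ with ε = 0.62: T = (8.629/0.62σ)^(1/4) = 125.2 K.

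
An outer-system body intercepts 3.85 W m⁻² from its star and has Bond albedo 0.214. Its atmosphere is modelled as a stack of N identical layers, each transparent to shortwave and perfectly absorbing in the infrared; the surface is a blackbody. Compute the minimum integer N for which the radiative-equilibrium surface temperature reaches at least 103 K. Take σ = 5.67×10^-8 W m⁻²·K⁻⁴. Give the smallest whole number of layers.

Top-of-atmosphere balance: σT_e⁴ = S(1−α)/4 = 0.7565 W m⁻² → T_e = 60.44 K.
Need (N+1)T_e⁴ ≥ T_s⁴, i.e. N+1 ≥ (103/60.44)⁴ = 8.435.
The minimum whole number is N = 8.

8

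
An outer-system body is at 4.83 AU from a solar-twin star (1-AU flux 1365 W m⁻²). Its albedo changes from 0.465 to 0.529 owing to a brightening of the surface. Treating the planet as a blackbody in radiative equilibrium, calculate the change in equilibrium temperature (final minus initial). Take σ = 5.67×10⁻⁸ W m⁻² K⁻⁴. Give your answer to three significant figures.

-3.40 K

Flux at the orbit: S = 1365/(4.83)² = 58.51 W m⁻².
Initial: T₁ = [S(1−0.465)/(4σ)]^(1/4) = 108.4 K.
With α = 0.529, T₂ = 105.0 K.
ΔT = T₂ − T₁ = -3.398 K.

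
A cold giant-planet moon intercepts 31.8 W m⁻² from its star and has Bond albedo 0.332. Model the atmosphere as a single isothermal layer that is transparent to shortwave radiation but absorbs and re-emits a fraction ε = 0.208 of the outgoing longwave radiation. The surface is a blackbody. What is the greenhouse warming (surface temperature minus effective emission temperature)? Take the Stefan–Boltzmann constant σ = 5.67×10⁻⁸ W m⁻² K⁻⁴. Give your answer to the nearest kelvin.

Effective emission temperature (TOA balance): σT_e⁴ = S(1−α)/4 = 5.311 W m⁻² → T_e = 98.38 K.
Surface balance with a leaky layer gives σT_s⁴ = σT_e⁴·2/(2−ε), so T_s = T_e·[2/(2−0.208)]^(1/4) = 101.1 K.
Greenhouse warming: T_s − T_e = 2.738 K.

3 K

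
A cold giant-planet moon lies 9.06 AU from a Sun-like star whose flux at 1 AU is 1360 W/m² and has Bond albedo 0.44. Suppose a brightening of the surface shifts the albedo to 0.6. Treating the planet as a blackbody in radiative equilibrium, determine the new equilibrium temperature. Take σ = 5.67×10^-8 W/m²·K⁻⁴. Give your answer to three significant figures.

By the inverse-square law, S = 1360/9.06² = 16.57 W/m².
T₂ = [S(1−α₂)/(4σ)]^(1/4) = [16.57·0.4/(4σ)]^(1/4) = 73.52 K.

73.5 kelvin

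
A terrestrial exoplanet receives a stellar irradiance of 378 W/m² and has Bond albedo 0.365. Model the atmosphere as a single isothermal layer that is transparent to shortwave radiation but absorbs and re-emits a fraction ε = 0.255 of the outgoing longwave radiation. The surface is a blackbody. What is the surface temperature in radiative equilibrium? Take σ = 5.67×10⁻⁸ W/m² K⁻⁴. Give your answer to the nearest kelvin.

187 K

The planet radiates to space at T_e = [S(1−α)/(4σ)]^(1/4) = 180.4 K.
For a single slab of emissivity ε, T_s⁴ = 2T_e⁴/(2−ε); thus T_s = 180.4·(1.146)^(1/4) = 186.6 K.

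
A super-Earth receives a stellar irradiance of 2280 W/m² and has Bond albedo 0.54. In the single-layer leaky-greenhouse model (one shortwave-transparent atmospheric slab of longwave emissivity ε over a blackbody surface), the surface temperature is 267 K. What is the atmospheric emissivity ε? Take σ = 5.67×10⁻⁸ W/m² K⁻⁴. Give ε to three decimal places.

Effective temperature: T_e = [S(1−α)/(4σ)]^(1/4) = 260.8 K.
T_s⁴ = T_e⁴·2/(2−ε) → ε = 2 − 2(T_e/T_s)⁴ = 2 − 2·(260.8/267)⁴ = 0.1802.

0.180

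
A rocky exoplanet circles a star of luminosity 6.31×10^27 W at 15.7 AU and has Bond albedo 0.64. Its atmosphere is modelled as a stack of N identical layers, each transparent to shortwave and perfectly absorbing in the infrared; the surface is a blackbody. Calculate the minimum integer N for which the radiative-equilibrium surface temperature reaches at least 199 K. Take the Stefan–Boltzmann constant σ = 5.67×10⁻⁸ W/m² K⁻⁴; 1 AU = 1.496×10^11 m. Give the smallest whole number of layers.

d = 15.7 × 1.496×10^11 m = 2.349×10^12 m.
Spreading L over a sphere of radius d: S = 6.31×10^27/(4π·2.35×10^12²) = 91.02 W/m².
The effective emission temperature is T_e = [S(1−α)/(4σ)]^¼ = 109.6 K.
Need (N+1)T_e⁴ ≥ T_s⁴, i.e. N+1 ≥ (199/109.6)⁴ = 10.854.
Rounding up, N = 10.

10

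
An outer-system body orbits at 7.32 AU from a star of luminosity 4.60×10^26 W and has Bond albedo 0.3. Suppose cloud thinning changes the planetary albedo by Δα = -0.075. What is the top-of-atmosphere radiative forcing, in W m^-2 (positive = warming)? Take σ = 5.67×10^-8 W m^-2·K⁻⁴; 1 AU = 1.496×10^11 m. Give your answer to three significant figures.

Orbital distance: d = 7.32 AU = 1.095×10^12 m.
Flux at the orbit: S = L/(4πd²) = 4.60×10^26/(4π·(1.10×10^12)²) = 30.53 W m^-2.
ΔF = −(S/4)Δα = −(30.53/4)×(-0.075) = 0.5724 W m^-2.

0.572 W m^-2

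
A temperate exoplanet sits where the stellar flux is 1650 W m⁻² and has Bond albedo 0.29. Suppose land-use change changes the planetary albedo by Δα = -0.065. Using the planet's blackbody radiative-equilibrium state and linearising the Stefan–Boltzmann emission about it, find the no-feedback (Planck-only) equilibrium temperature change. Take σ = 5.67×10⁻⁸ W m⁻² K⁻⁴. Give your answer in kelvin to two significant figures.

The baseline emission temperature is T_e = 268.1 K.
The change in absorbed flux is Δ[S(1−α)/4] = −SΔα/4 = 26.81 W m⁻².
The Planck feedback parameter is 4σT_e³ = 4.370 W m⁻²/K.
Hence the no-feedback warming is ΔF/(4σT_e³) = 6.14 K.

6.1 K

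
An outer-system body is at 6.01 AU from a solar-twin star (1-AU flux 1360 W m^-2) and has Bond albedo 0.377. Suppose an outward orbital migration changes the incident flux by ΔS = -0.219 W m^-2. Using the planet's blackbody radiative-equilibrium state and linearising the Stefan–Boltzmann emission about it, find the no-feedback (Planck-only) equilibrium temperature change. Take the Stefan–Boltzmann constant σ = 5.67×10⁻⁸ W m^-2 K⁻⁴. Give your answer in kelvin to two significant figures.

-0.15 kelvin

By the inverse-square law, S = 1360/6.01² = 37.65 W m^-2.
The baseline emission temperature is T_e = 100.8 K.
TOA radiative forcing: ΔF = (1−α)ΔS/4 = 0.623·(-0.219)/4 = -0.03411 W m^-2.
Linearising σT⁴ gives d(σT⁴)/dT = 4σT_e³ = 0.2326 W m^-2 per K.
ΔT₀ = ΔF/λ_P = -0.03411/0.2326 = -0.147 K.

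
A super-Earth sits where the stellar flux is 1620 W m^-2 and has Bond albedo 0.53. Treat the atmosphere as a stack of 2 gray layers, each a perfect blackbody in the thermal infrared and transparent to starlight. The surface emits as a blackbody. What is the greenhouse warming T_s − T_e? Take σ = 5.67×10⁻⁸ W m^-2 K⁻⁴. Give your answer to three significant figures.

76.1 kelvin

Top-of-atmosphere balance: σT_e⁴ = S(1−α)/4 = 190.3 W m^-2 → T_e = 240.7 K.
T_s = (N+1)^(1/4)·T_e = 316.8 K.
Warming: T_s − T_e = 76.08 K.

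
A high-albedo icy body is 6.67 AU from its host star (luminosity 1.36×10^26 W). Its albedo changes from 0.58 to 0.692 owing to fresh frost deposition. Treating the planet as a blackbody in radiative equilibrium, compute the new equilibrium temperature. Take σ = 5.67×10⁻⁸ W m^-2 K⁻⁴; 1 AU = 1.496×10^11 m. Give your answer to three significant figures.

d = 6.67 × 1.496×10^11 m = 9.978×10^11 m.
Spreading L over a sphere of radius d: S = 1.36×10^26/(4π·9.98×10^11²) = 10.87 W m^-2.
New equilibrium: T₂ = [(1−0.692)·10.87/(4σ)]^(1/4) = 61.98 K.

62.0 K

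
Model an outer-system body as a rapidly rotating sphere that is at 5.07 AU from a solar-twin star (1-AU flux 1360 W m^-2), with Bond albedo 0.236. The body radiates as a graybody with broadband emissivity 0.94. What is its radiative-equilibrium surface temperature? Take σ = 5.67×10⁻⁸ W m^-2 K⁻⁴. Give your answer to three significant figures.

117 K

Flux at the orbit: S = 1360/(5.07)² = 52.91 W m^-2.
Absorbed flux (global mean): S(1−α)/4 = 52.91·0.764/4 = 10.11 W m^-2.
Equating to εσT⁴ with ε = 0.94: T = (10.11/0.94σ)^(1/4) = 117.3 K.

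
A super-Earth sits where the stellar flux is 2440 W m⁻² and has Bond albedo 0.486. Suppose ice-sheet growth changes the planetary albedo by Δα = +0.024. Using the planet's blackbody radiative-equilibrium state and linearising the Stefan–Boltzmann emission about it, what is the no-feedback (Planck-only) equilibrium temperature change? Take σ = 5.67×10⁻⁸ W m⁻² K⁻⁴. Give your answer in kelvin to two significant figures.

Reference equilibrium: T_e = [S(1−α)/(4σ)]^(1/4) = 272.7 K.
TOA radiative forcing: ΔF = −S·Δα/4 = −2440·(+0.024)/4 = -14.64 W m⁻².
Planck response: λ_P = 4σT_e³ = 4·5.67×10⁻⁸·(272.7)³ = 4.599 W m⁻²/K.
Hence the no-feedback warming is ΔF/(4σT_e³) = -3.18 K.

-3.2 K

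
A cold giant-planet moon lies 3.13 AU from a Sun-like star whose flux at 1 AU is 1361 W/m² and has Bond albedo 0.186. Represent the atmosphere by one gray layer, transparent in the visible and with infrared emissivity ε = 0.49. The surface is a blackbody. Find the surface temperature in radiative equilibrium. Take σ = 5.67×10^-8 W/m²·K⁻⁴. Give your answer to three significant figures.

160 kelvin

Irradiance scales as 1/d², so S = 1361 W/m² × (1/3.13)² = 138.9 W/m².
The planet radiates to space at T_e = [S(1−α)/(4σ)]^(1/4) = 149.4 K.
The surface balance (absorbed SW + ε·downward IR = σT_s⁴) with T_a⁴ = T_s⁴/2 reduces to T_s = T_e·[2/(2−ε)]^¼ = 160.3 K.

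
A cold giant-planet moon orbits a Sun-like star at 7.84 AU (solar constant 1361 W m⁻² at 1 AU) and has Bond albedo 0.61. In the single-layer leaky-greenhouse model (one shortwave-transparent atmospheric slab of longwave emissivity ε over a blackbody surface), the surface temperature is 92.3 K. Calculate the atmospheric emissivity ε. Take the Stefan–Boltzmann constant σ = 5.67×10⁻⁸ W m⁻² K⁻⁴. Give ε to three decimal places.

Irradiance scales as 1/d², so S = 1361 W m⁻² × (1/7.84)² = 22.14 W m⁻².
First, T_e = [22.14·(1−0.61)/(4σ)]^(1/4) = 78.55 K.
Inverting T_s⁴ = 2T_e⁴/(2−ε): (T_e/T_s)⁴ = 0.5246, so ε = 2(1 − 0.5246) = 0.9508.

0.951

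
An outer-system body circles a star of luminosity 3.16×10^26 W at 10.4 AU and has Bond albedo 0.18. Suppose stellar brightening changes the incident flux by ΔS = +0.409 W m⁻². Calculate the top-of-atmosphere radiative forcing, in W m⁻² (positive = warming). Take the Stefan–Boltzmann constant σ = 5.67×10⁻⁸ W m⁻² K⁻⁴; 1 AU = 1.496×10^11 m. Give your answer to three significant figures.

0.0838 W m⁻²

Orbital distance: d = 10.4 AU = 1.556×10^12 m.
S = L/(4πd²) = 10.39 W m⁻².
Only a fraction (1−α) is absorbed and it's spread over 4πR², so ΔF = (1−α)ΔS/4 = 0.08385 W m⁻².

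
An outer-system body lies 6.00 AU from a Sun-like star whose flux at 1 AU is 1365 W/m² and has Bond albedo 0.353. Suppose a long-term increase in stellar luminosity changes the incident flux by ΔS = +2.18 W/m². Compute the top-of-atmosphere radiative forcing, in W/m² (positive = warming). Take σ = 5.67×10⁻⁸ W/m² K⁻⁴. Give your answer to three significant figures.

0.353 W/m²

By the inverse-square law, S = 1365/6.00² = 37.92 W/m².
ΔF = Δ[S(1−α)]/4 = (1−0.353)·+2.18/4 = 0.3526 W/m².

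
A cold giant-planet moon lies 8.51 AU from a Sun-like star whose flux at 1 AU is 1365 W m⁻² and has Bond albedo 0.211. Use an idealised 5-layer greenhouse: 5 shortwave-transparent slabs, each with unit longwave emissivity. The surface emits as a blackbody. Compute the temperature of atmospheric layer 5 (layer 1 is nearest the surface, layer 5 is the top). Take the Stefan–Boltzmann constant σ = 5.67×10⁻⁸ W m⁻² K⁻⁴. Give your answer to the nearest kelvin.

By the inverse-square law, S = 1365/8.51² = 18.85 W m⁻².
OLR = S(1−α)/4 = 3.718 W m⁻²; the top layer radiates at T_e = 89.99 K.
Each opaque layer satisfies 2T_j⁴ = T_{j−1}⁴ + T_{j+1}⁴, giving T_k⁴ = (N+1−k)T_e⁴.
With k = 5: T_5 = (5+1−5)^¼·89.99 K = 89.99 K.

90 K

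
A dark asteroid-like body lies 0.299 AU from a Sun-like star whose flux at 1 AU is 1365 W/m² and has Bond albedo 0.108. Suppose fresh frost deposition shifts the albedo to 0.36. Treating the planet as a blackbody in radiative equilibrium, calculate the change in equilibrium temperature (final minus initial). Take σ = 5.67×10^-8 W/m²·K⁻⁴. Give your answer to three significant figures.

-39.4 kelvin

Irradiance scales as 1/d², so S = 1365 W/m² × (1/0.299)² = 15270 W/m².
Before: T₁ = [15270·0.892/(4σ)]^(1/4) = 495.0 K.
With α = 0.36, T₂ = 455.6 K.
ΔT = T₂ − T₁ = -39.43 K.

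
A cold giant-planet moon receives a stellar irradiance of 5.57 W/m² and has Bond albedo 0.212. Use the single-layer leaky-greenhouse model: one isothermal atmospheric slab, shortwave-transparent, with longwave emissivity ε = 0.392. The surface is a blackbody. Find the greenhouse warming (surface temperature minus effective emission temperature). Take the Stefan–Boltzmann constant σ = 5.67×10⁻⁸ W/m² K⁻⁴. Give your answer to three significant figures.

3.72 K

At the top of the atmosphere, σT_e⁴ = S(1−α)/4 = 1.097 W/m², giving T_e = 66.33 K.
For a single slab of emissivity ε, T_s⁴ = 2T_e⁴/(2−ε); thus T_s = 66.33·(1.244)^(1/4) = 70.04 K.
Greenhouse warming: T_s − T_e = 3.718 K.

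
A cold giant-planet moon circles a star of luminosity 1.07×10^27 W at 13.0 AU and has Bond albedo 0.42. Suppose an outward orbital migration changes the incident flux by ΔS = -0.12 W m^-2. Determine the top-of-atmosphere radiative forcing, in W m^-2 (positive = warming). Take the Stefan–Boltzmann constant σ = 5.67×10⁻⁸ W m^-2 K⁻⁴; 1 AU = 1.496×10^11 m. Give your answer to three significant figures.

d = 13.0 × 1.496×10^11 m = 1.945×10^12 m.
S = L/(4πd²) = 22.51 W m^-2.
Only a fraction (1−α) is absorbed and it's spread over 4πR², so ΔF = (1−α)ΔS/4 = -0.01740 W m^-2.

-0.0174 W m^-2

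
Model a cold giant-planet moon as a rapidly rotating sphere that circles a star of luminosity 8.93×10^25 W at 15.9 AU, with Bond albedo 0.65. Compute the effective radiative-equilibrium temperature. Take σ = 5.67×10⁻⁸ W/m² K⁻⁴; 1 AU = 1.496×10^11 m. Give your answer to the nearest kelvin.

37 K

d = 15.9 × 1.496×10^11 m = 2.379×10^12 m.
Flux at the orbit: S = L/(4πd²) = 8.93×10^25/(4π·(2.38×10^12)²) = 1.256 W/m².
Absorbed flux (global mean): S(1−α)/4 = 1.256·0.35/4 = 0.1099 W/m².
Set σT⁴ = 0.1099 → T = (0.1099/σ)^(1/4) = 37.31 K.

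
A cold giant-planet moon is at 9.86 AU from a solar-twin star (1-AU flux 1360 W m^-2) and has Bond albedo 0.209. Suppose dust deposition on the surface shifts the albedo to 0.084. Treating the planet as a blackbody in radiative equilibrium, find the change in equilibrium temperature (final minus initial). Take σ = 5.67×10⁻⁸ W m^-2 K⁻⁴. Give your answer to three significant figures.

3.12 kelvin

Irradiance scales as 1/d², so S = 1360 W m^-2 × (1/9.86)² = 13.99 W m^-2.
With α = 0.209, T₁ = 83.58 K.
Final:   T₂ = [S(1−0.084)/(4σ)]^(1/4) = 86.70 K.
Change: 86.70 − 83.58 = 3.122 K.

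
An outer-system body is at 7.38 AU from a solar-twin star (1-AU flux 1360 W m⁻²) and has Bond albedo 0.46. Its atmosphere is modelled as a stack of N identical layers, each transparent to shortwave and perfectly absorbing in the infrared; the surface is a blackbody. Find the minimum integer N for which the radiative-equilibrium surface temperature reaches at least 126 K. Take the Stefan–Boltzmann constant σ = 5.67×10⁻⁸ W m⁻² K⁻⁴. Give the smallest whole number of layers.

By the inverse-square law, S = 1360/7.38² = 24.97 W m⁻².
OLR = S(1−α)/4 = 3.371 W m⁻²; the top layer radiates at T_e = 87.81 K.
Since T_s⁴ = (N+1)T_e⁴, we need N ≥ (T_s/T_e)⁴ − 1 = 3.239.
So N ≥ 3.239; the smallest integer is N = 4.

4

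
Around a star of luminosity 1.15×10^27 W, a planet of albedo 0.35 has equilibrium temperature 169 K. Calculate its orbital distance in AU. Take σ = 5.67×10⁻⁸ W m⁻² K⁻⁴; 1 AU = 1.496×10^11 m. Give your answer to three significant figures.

Required flux: S = 4σT⁴/(1−α) = 284.6 W m⁻².
Then d = [L/(4πS)]^(1/2) = 5.670×10^11 m, i.e. 3.790 AU.

3.79 AU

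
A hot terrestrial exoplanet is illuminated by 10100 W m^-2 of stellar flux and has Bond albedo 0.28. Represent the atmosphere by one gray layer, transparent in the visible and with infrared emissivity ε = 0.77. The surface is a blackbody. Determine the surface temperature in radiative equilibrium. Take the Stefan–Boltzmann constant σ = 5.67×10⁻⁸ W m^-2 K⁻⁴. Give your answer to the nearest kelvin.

478 K

At the top of the atmosphere, σT_e⁴ = S(1−α)/4 = 1818 W m^-2, giving T_e = 423.2 K.
For a single slab of emissivity ε, T_s⁴ = 2T_e⁴/(2−ε); thus T_s = 423.2·(1.626)^(1/4) = 477.8 K.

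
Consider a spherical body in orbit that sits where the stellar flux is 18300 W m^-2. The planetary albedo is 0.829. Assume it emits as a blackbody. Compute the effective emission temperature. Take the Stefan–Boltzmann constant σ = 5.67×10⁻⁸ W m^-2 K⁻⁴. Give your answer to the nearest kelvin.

Absorbed flux (global mean): S(1−α)/4 = 18300·0.171/4 = 782.3 W m^-2.
In equilibrium σT⁴ equals this, so T = 342.7 K.

343 kelvin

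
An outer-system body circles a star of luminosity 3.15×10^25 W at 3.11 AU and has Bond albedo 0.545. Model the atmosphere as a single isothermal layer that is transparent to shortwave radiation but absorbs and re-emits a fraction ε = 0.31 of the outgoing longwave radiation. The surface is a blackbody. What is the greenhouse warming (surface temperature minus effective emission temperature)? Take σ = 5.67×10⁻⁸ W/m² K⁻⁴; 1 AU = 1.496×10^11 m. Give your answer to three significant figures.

2.99 K

Orbital distance: d = 3.11 AU = 4.653×10^11 m.
S = L/(4πd²) = 11.58 W/m².
At the top of the atmosphere, σT_e⁴ = S(1−α)/4 = 1.317 W/m², giving T_e = 69.43 K.
Surface balance with a leaky layer gives σT_s⁴ = σT_e⁴·2/(2−ε), so T_s = T_e·[2/(2−0.31)]^(1/4) = 72.41 K.
Greenhouse warming: T_s − T_e = 2.986 K.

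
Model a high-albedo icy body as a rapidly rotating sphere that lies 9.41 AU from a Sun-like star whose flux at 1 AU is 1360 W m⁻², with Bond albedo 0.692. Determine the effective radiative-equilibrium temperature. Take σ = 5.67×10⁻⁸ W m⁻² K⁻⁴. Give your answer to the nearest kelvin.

68 K

By the inverse-square law, S = 1360/9.41² = 15.36 W m⁻².
Absorbed flux (global mean): S(1−α)/4 = 15.36·0.308/4 = 1.183 W m⁻².
Set σT⁴ = 1.183 → T = (1.183/σ)^(1/4) = 67.58 K.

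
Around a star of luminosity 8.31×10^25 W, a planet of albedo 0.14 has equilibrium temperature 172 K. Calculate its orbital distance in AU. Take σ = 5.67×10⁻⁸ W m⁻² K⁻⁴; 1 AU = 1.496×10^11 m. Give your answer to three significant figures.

1.13 AU

The flux needed for this T is 4σT⁴/(1−0.14) = 230.8 W m⁻².
From L = 4πd²S, d = √(8.31×10^25/(4π·230.8)) = 1.693×10^11 m = 1.131 AU.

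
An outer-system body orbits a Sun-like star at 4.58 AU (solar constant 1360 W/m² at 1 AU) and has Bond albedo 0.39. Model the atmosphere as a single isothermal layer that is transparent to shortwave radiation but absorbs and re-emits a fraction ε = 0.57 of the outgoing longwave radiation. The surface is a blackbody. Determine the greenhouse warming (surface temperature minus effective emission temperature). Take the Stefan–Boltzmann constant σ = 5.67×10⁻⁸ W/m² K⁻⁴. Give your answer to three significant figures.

By the inverse-square law, S = 1360/4.58² = 64.83 W/m².
Effective emission temperature (TOA balance): σT_e⁴ = S(1−α)/4 = 9.887 W/m² → T_e = 114.9 K.
For a single slab of emissivity ε, T_s⁴ = 2T_e⁴/(2−ε); thus T_s = 114.9·(1.399)^(1/4) = 125.0 K.
The atmosphere warms the surface by 10.05 K.

10.1 K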